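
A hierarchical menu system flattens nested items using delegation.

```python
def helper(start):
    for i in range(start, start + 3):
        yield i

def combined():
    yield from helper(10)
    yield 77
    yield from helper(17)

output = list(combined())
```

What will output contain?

Step 1: combined() delegates to helper(10):
  yield 10
  yield 11
  yield 12
Step 2: yield 77
Step 3: Delegates to helper(17):
  yield 17
  yield 18
  yield 19
Therefore output = [10, 11, 12, 77, 17, 18, 19].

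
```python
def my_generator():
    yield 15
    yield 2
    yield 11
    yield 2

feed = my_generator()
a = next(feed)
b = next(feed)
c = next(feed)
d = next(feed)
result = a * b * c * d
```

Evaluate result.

Step 1: Create generator and consume all values:
  a = next(feed) = 15
  b = next(feed) = 2
  c = next(feed) = 11
  d = next(feed) = 2
Step 2: result = 15 * 2 * 11 * 2 = 660.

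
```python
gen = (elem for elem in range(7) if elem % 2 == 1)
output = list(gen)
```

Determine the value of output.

Step 1: Filter range(7) keeping only odd values:
  elem=0: even, excluded
  elem=1: odd, included
  elem=2: even, excluded
  elem=3: odd, included
  elem=4: even, excluded
  elem=5: odd, included
  elem=6: even, excluded
Therefore output = [1, 3, 5].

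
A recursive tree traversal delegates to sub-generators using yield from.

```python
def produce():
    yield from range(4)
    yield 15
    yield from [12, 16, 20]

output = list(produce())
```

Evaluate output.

Step 1: Trace yields in order:
  yield 0
  yield 1
  yield 2
  yield 3
  yield 15
  yield 12
  yield 16
  yield 20
Therefore output = [0, 1, 2, 3, 15, 12, 16, 20].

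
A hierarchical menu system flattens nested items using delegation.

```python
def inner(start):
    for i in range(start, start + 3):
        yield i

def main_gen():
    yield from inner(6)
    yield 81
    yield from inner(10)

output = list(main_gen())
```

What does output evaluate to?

Step 1: main_gen() delegates to inner(6):
  yield 6
  yield 7
  yield 8
Step 2: yield 81
Step 3: Delegates to inner(10):
  yield 10
  yield 11
  yield 12
Therefore output = [6, 7, 8, 81, 10, 11, 12].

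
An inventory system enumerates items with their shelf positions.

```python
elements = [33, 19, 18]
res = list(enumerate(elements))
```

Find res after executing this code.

Step 1: enumerate pairs each element with its index:
  (0, 33)
  (1, 19)
  (2, 18)
Therefore res = [(0, 33), (1, 19), (2, 18)].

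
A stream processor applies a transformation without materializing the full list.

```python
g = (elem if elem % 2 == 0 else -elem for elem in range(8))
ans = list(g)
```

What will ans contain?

Step 1: For each elem in range(8), yield elem if even, else -elem:
  elem=0: even, yield 0
  elem=1: odd, yield -1
  elem=2: even, yield 2
  elem=3: odd, yield -3
  elem=4: even, yield 4
  elem=5: odd, yield -5
  elem=6: even, yield 6
  elem=7: odd, yield -7
Therefore ans = [0, -1, 2, -3, 4, -5, 6, -7].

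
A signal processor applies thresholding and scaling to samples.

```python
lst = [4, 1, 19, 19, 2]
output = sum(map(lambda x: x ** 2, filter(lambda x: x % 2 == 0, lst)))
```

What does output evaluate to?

Step 1: Filter even numbers from [4, 1, 19, 19, 2]: [4, 2]
Step 2: Square each: [16, 4]
Step 3: Sum = 20.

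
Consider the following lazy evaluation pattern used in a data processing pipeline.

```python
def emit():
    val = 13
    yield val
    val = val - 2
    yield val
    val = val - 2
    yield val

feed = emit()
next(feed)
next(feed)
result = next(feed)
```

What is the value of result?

Step 1: Trace through generator execution:
  Yield 1: val starts at 13, yield 13
  Yield 2: val = 13 - 2 = 11, yield 11
  Yield 3: val = 11 - 2 = 9, yield 9
Step 2: First next() gets 13, second next() gets the second value, third next() yields 9.
Therefore result = 9.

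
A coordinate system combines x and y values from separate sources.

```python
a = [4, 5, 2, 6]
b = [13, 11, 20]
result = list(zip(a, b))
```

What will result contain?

Step 1: zip stops at shortest (len(a)=4, len(b)=3):
  Index 0: (4, 13)
  Index 1: (5, 11)
  Index 2: (2, 20)
Step 2: Last element of a (6) has no pair, dropped.
Therefore result = [(4, 13), (5, 11), (2, 20)].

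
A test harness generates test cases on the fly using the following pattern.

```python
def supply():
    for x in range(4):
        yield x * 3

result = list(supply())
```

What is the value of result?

Step 1: For each x in range(4), yield x * 3:
  x=0: yield 0 * 3 = 0
  x=1: yield 1 * 3 = 3
  x=2: yield 2 * 3 = 6
  x=3: yield 3 * 3 = 9
Therefore result = [0, 3, 6, 9].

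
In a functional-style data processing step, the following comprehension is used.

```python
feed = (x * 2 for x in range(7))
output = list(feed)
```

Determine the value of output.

Step 1: For each x in range(7), compute x*2:
  x=0: 0*2 = 0
  x=1: 1*2 = 2
  x=2: 2*2 = 4
  x=3: 3*2 = 6
  x=4: 4*2 = 8
  x=5: 5*2 = 10
  x=6: 6*2 = 12
Therefore output = [0, 2, 4, 6, 8, 10, 12].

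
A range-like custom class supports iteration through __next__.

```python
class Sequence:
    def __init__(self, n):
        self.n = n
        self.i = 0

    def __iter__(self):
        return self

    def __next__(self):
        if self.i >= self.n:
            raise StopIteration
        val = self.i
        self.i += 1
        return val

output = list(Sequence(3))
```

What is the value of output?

Step 1: Sequence(3) creates an iterator counting 0 to 2.
Step 2: list() consumes all values: [0, 1, 2].
Therefore output = [0, 1, 2].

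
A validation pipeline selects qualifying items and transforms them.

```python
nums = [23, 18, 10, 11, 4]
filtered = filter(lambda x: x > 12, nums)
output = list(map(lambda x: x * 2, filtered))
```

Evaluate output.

Step 1: Filter nums for elements > 12:
  23: kept
  18: kept
  10: removed
  11: removed
  4: removed
Step 2: Map x * 2 on filtered [23, 18]:
  23 -> 46
  18 -> 36
Therefore output = [46, 36].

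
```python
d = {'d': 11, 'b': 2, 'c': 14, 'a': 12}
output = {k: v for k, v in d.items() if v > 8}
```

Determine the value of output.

Step 1: Filter items where value > 8:
  'd': 11 > 8: kept
  'b': 2 <= 8: removed
  'c': 14 > 8: kept
  'a': 12 > 8: kept
Therefore output = {'d': 11, 'c': 14, 'a': 12}.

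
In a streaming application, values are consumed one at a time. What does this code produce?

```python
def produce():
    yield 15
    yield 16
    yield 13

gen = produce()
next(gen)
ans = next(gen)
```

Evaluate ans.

Step 1: produce() creates a generator.
Step 2: next(gen) yields 15 (consumed and discarded).
Step 3: next(gen) yields 16, assigned to ans.
Therefore ans = 16.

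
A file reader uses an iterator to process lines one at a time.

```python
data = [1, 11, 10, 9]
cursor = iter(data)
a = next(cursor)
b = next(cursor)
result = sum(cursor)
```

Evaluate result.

Step 1: Create iterator over [1, 11, 10, 9].
Step 2: a = next() = 1, b = next() = 11.
Step 3: sum() of remaining [10, 9] = 19.
Therefore result = 19.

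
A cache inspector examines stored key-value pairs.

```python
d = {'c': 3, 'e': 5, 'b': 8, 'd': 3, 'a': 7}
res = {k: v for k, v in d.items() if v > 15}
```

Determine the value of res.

Step 1: Filter items where value > 15:
  'c': 3 <= 15: removed
  'e': 5 <= 15: removed
  'b': 8 <= 15: removed
  'd': 3 <= 15: removed
  'a': 7 <= 15: removed
Therefore res = {}.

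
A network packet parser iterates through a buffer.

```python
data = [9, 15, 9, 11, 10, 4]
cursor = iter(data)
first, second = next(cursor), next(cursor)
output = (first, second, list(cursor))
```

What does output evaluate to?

Step 1: Create iterator over [9, 15, 9, 11, 10, 4].
Step 2: first = 9, second = 15.
Step 3: Remaining elements: [9, 11, 10, 4].
Therefore output = (9, 15, [9, 11, 10, 4]).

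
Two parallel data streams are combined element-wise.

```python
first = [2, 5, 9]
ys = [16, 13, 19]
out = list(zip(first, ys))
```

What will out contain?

Step 1: zip pairs elements at same index:
  Index 0: (2, 16)
  Index 1: (5, 13)
  Index 2: (9, 19)
Therefore out = [(2, 16), (5, 13), (9, 19)].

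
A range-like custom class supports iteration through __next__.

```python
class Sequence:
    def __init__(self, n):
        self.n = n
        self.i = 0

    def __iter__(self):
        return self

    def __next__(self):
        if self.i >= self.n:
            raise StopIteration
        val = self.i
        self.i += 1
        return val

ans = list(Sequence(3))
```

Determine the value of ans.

Step 1: Sequence(3) creates an iterator counting 0 to 2.
Step 2: list() consumes all values: [0, 1, 2].
Therefore ans = [0, 1, 2].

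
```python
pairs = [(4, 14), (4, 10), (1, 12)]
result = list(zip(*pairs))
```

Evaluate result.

Step 1: zip(*pairs) transposes: unzips [(4, 14), (4, 10), (1, 12)] into separate sequences.
Step 2: First elements: (4, 4, 1), second elements: (14, 10, 12).
Therefore result = [(4, 4, 1), (14, 10, 12)].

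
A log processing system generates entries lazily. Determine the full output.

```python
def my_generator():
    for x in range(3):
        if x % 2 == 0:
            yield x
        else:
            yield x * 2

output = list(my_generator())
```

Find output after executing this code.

Step 1: For each x in range(3), yield x if even, else x*2:
  x=0 (even): yield 0
  x=1 (odd): yield 1*2 = 2
  x=2 (even): yield 2
Therefore output = [0, 2, 2].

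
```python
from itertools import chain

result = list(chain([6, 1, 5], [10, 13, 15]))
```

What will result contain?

Step 1: chain() concatenates iterables: [6, 1, 5] + [10, 13, 15].
Therefore result = [6, 1, 5, 10, 13, 15].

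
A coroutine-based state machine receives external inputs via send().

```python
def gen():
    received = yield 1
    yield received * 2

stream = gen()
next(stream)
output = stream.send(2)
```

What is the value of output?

Step 1: next(stream) advances to first yield, producing 1.
Step 2: send(2) resumes, received = 2.
Step 3: yield received * 2 = 2 * 2 = 4.
Therefore output = 4.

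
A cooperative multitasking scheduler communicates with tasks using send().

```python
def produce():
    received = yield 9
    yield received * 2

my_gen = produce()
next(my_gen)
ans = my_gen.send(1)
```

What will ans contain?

Step 1: next(my_gen) advances to first yield, producing 9.
Step 2: send(1) resumes, received = 1.
Step 3: yield received * 2 = 1 * 2 = 2.
Therefore ans = 2.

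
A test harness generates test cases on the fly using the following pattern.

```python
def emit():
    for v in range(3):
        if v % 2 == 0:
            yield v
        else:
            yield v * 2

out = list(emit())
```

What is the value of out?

Step 1: For each v in range(3), yield v if even, else v*2:
  v=0 (even): yield 0
  v=1 (odd): yield 1*2 = 2
  v=2 (even): yield 2
Therefore out = [0, 2, 2].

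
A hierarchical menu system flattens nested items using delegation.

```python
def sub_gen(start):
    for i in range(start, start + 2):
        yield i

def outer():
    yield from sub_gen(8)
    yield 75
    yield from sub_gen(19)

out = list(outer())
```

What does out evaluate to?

Step 1: outer() delegates to sub_gen(8):
  yield 8
  yield 9
Step 2: yield 75
Step 3: Delegates to sub_gen(19):
  yield 19
  yield 20
Therefore out = [8, 9, 75, 19, 20].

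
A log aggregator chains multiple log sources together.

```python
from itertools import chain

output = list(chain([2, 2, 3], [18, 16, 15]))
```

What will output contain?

Step 1: chain() concatenates iterables: [2, 2, 3] + [18, 16, 15].
Therefore output = [2, 2, 3, 18, 16, 15].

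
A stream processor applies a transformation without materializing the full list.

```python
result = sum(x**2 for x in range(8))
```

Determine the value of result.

Step 1: Compute x**2 for each x in range(8):
  x=0: 0**2 = 0
  x=1: 1**2 = 1
  x=2: 2**2 = 4
  x=3: 3**2 = 9
  x=4: 4**2 = 16
  x=5: 5**2 = 25
  x=6: 6**2 = 36
  x=7: 7**2 = 49
Step 2: sum = 0 + 1 + 4 + 9 + 16 + 25 + 36 + 49 = 140.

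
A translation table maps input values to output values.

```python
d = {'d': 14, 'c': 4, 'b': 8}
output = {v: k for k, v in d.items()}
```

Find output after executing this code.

Step 1: Invert dict (swap keys and values):
  'd': 14 -> 14: 'd'
  'c': 4 -> 4: 'c'
  'b': 8 -> 8: 'b'
Therefore output = {14: 'd', 4: 'c', 8: 'b'}.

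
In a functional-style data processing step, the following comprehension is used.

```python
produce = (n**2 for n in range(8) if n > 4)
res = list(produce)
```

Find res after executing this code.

Step 1: For range(8), keep n > 4, then square:
  n=0: 0 <= 4, excluded
  n=1: 1 <= 4, excluded
  n=2: 2 <= 4, excluded
  n=3: 3 <= 4, excluded
  n=4: 4 <= 4, excluded
  n=5: 5 > 4, yield 5**2 = 25
  n=6: 6 > 4, yield 6**2 = 36
  n=7: 7 > 4, yield 7**2 = 49
Therefore res = [25, 36, 49].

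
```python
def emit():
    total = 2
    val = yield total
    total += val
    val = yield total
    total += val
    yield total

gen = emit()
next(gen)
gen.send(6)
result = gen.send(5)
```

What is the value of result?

Step 1: next() -> yield total=2.
Step 2: send(6) -> val=6, total = 2+6 = 8, yield 8.
Step 3: send(5) -> val=5, total = 8+5 = 13, yield 13.
Therefore result = 13.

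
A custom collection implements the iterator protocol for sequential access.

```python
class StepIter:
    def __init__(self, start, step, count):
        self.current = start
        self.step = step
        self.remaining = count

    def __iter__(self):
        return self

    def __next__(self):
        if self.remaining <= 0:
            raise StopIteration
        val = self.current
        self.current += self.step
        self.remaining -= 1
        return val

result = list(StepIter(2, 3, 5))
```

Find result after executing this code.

Step 1: StepIter starts at 2, increments by 3, for 5 steps:
  Yield 2, then current += 3
  Yield 5, then current += 3
  Yield 8, then current += 3
  Yield 11, then current += 3
  Yield 14, then current += 3
Therefore result = [2, 5, 8, 11, 14].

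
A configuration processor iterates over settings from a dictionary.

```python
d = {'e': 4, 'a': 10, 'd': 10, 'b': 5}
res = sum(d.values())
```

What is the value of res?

Step 1: d.values() = [4, 10, 10, 5].
Step 2: sum = 29.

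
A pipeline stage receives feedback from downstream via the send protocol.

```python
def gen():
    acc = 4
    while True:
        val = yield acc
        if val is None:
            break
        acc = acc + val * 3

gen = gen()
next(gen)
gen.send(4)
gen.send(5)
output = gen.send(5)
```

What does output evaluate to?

Step 1: next() -> yield acc=4.
Step 2: send(4) -> val=4, acc = 4 + 4*3 = 16, yield 16.
Step 3: send(5) -> val=5, acc = 16 + 5*3 = 31, yield 31.
Step 4: send(5) -> val=5, acc = 31 + 5*3 = 46, yield 46.
Therefore output = 46.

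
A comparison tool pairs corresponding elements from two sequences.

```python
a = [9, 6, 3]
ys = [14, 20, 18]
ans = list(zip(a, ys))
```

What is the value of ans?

Step 1: zip pairs elements at same index:
  Index 0: (9, 14)
  Index 1: (6, 20)
  Index 2: (3, 18)
Therefore ans = [(9, 14), (6, 20), (3, 18)].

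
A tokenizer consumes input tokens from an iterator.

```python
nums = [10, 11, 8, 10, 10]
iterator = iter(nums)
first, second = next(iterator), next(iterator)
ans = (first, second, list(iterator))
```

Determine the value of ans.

Step 1: Create iterator over [10, 11, 8, 10, 10].
Step 2: first = 10, second = 11.
Step 3: Remaining elements: [8, 10, 10].
Therefore ans = (10, 11, [8, 10, 10]).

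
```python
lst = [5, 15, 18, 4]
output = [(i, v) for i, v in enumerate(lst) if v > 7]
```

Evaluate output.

Step 1: Filter enumerate([5, 15, 18, 4]) keeping v > 7:
  (0, 5): 5 <= 7, excluded
  (1, 15): 15 > 7, included
  (2, 18): 18 > 7, included
  (3, 4): 4 <= 7, excluded
Therefore output = [(1, 15), (2, 18)].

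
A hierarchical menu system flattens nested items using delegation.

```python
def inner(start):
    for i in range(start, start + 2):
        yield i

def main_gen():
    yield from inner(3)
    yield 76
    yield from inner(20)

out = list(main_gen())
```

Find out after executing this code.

Step 1: main_gen() delegates to inner(3):
  yield 3
  yield 4
Step 2: yield 76
Step 3: Delegates to inner(20):
  yield 20
  yield 21
Therefore out = [3, 4, 76, 20, 21].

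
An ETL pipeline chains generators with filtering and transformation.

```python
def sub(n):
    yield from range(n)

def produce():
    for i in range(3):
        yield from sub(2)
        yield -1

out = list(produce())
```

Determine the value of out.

Step 1: For each i in range(3):
  i=0: yield from sub(2) -> [0, 1], then yield -1
  i=1: yield from sub(2) -> [0, 1], then yield -1
  i=2: yield from sub(2) -> [0, 1], then yield -1
Therefore out = [0, 1, -1, 0, 1, -1, 0, 1, -1].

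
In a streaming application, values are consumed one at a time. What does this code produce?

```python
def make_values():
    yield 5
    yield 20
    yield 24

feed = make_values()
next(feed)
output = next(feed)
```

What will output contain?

Step 1: make_values() creates a generator.
Step 2: next(feed) yields 5 (consumed and discarded).
Step 3: next(feed) yields 20, assigned to output.
Therefore output = 20.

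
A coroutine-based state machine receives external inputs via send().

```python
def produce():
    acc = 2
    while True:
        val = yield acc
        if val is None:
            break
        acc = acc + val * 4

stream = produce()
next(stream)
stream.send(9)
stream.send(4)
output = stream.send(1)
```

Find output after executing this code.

Step 1: next() -> yield acc=2.
Step 2: send(9) -> val=9, acc = 2 + 9*4 = 38, yield 38.
Step 3: send(4) -> val=4, acc = 38 + 4*4 = 54, yield 54.
Step 4: send(1) -> val=1, acc = 54 + 1*4 = 58, yield 58.
Therefore output = 58.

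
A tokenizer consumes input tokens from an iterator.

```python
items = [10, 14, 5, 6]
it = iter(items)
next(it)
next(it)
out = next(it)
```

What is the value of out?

Step 1: Create iterator over [10, 14, 5, 6].
Step 2: next() consumes 10.
Step 3: next() consumes 14.
Step 4: next() returns 5.
Therefore out = 5.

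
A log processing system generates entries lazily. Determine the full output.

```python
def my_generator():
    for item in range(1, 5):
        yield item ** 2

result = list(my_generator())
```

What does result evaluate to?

Step 1: For each item in range(1, 5), yield item**2:
  item=1: yield 1**2 = 1
  item=2: yield 2**2 = 4
  item=3: yield 3**2 = 9
  item=4: yield 4**2 = 16
Therefore result = [1, 4, 9, 16].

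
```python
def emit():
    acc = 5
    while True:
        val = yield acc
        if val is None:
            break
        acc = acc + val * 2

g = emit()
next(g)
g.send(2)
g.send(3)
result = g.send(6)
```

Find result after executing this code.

Step 1: next() -> yield acc=5.
Step 2: send(2) -> val=2, acc = 5 + 2*2 = 9, yield 9.
Step 3: send(3) -> val=3, acc = 9 + 3*2 = 15, yield 15.
Step 4: send(6) -> val=6, acc = 15 + 6*2 = 27, yield 27.
Therefore result = 27.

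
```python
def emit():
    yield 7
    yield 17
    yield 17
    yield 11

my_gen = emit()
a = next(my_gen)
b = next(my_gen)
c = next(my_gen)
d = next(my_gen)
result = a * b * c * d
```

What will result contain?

Step 1: Create generator and consume all values:
  a = next(my_gen) = 7
  b = next(my_gen) = 17
  c = next(my_gen) = 17
  d = next(my_gen) = 11
Step 2: result = 7 * 17 * 17 * 11 = 22253.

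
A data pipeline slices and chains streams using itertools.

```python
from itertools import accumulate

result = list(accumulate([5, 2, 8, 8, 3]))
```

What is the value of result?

Step 1: accumulate computes running sums:
  + 5 = 5
  + 2 = 7
  + 8 = 15
  + 8 = 23
  + 3 = 26
Therefore result = [5, 7, 15, 23, 26].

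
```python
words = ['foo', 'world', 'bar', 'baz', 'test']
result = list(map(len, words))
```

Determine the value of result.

Step 1: Map len() to each word:
  'foo' -> 3
  'world' -> 5
  'bar' -> 3
  'baz' -> 3
  'test' -> 4
Therefore result = [3, 5, 3, 3, 4].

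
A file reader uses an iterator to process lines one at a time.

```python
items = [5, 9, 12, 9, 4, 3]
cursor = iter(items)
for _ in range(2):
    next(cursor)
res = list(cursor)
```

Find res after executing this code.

Step 1: Create iterator over [5, 9, 12, 9, 4, 3].
Step 2: Advance 2 positions (consuming [5, 9]).
Step 3: list() collects remaining elements: [12, 9, 4, 3].
Therefore res = [12, 9, 4, 3].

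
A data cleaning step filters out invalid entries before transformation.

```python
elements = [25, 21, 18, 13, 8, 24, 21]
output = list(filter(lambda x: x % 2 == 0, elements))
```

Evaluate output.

Step 1: Filter elements divisible by 2:
  25 % 2 = 1: removed
  21 % 2 = 1: removed
  18 % 2 = 0: kept
  13 % 2 = 1: removed
  8 % 2 = 0: kept
  24 % 2 = 0: kept
  21 % 2 = 1: removed
Therefore output = [18, 8, 24].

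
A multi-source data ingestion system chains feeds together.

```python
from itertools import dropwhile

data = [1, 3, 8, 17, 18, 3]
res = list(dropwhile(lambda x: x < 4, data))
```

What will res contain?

Step 1: dropwhile drops elements while < 4:
  1 < 4: dropped
  3 < 4: dropped
  8: kept (dropping stopped)
Step 2: Remaining elements kept regardless of condition.
Therefore res = [8, 17, 18, 3].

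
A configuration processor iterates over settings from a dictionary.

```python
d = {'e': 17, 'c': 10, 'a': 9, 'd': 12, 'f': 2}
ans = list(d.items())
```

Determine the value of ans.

Step 1: d.items() returns (key, value) pairs in insertion order.
Therefore ans = [('e', 17), ('c', 10), ('a', 9), ('d', 12), ('f', 2)].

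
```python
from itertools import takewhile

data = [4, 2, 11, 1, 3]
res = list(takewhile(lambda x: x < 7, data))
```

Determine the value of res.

Step 1: takewhile stops at first element >= 7:
  4 < 7: take
  2 < 7: take
  11 >= 7: stop
Therefore res = [4, 2].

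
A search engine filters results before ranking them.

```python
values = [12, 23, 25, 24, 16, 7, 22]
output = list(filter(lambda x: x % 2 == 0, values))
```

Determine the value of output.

Step 1: Filter elements divisible by 2:
  12 % 2 = 0: kept
  23 % 2 = 1: removed
  25 % 2 = 1: removed
  24 % 2 = 0: kept
  16 % 2 = 0: kept
  7 % 2 = 1: removed
  22 % 2 = 0: kept
Therefore output = [12, 24, 16, 22].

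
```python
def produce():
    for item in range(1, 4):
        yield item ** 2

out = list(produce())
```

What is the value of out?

Step 1: For each item in range(1, 4), yield item**2:
  item=1: yield 1**2 = 1
  item=2: yield 2**2 = 4
  item=3: yield 3**2 = 9
Therefore out = [1, 4, 9].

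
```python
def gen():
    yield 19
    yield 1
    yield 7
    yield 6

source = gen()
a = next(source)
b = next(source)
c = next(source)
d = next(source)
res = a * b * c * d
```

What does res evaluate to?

Step 1: Create generator and consume all values:
  a = next(source) = 19
  b = next(source) = 1
  c = next(source) = 7
  d = next(source) = 6
Step 2: res = 19 * 1 * 7 * 6 = 798.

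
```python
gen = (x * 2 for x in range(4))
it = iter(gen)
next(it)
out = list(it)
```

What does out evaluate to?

Step 1: Generator produces [0, 2, 4, 6].
Step 2: next(it) consumes first element (0).
Step 3: list(it) collects remaining: [2, 4, 6].
Therefore out = [2, 4, 6].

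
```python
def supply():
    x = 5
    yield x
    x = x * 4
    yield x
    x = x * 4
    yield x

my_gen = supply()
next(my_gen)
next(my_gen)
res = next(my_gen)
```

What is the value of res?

Step 1: Trace through generator execution:
  Yield 1: x starts at 5, yield 5
  Yield 2: x = 5 * 4 = 20, yield 20
  Yield 3: x = 20 * 4 = 80, yield 80
Step 2: First next() gets 5, second next() gets the second value, third next() yields 80.
Therefore res = 80.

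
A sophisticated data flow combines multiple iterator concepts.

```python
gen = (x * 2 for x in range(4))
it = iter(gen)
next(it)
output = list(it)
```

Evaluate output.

Step 1: Generator produces [0, 2, 4, 6].
Step 2: next(it) consumes first element (0).
Step 3: list(it) collects remaining: [2, 4, 6].
Therefore output = [2, 4, 6].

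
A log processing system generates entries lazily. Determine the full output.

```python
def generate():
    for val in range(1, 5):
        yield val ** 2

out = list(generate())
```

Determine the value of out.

Step 1: For each val in range(1, 5), yield val**2:
  val=1: yield 1**2 = 1
  val=2: yield 2**2 = 4
  val=3: yield 3**2 = 9
  val=4: yield 4**2 = 16
Therefore out = [1, 4, 9, 16].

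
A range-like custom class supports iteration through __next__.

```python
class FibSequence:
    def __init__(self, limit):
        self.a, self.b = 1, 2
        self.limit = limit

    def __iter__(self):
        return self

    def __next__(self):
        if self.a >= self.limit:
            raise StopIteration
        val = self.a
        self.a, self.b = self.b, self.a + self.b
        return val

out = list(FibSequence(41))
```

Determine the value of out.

Step 1: Fibonacci-like sequence (a=1, b=2) until >= 41:
  Yield 1, then a,b = 2,3
  Yield 2, then a,b = 3,5
  Yield 3, then a,b = 5,8
  Yield 5, then a,b = 8,13
  Yield 8, then a,b = 13,21
  Yield 13, then a,b = 21,34
  Yield 21, then a,b = 34,55
  Yield 34, then a,b = 55,89
Step 2: 55 >= 41, stop.
Therefore out = [1, 2, 3, 5, 8, 13, 21, 34].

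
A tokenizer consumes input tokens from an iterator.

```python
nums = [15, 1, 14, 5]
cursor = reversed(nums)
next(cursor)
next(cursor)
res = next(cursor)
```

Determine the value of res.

Step 1: reversed([15, 1, 14, 5]) gives iterator: [5, 14, 1, 15].
Step 2: First next() = 5, second next() = 14.
Step 3: Third next() = 1.
Therefore res = 1.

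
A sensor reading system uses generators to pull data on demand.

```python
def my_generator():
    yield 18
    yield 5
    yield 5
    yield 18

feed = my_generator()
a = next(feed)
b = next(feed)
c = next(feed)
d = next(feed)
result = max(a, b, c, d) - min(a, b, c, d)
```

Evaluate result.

Step 1: Create generator and consume all values:
  a = next(feed) = 18
  b = next(feed) = 5
  c = next(feed) = 5
  d = next(feed) = 18
Step 2: max = 18, min = 5, result = 18 - 5 = 13.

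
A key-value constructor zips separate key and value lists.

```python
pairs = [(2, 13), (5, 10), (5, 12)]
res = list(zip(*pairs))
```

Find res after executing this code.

Step 1: zip(*pairs) transposes: unzips [(2, 13), (5, 10), (5, 12)] into separate sequences.
Step 2: First elements: (2, 5, 5), second elements: (13, 10, 12).
Therefore res = [(2, 5, 5), (13, 10, 12)].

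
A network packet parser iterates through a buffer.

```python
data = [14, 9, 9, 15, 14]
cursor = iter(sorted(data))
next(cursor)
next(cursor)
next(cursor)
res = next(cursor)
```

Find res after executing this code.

Step 1: sorted([14, 9, 9, 15, 14]) = [9, 9, 14, 14, 15].
Step 2: Create iterator and skip 3 elements.
Step 3: next() returns 14.
Therefore res = 14.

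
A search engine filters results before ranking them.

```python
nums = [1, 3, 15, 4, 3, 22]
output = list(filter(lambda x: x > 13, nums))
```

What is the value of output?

Step 1: Filter elements > 13:
  1: removed
  3: removed
  15: kept
  4: removed
  3: removed
  22: kept
Therefore output = [15, 22].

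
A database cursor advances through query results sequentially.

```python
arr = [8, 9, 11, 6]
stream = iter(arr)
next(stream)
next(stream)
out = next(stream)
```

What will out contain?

Step 1: Create iterator over [8, 9, 11, 6].
Step 2: next() consumes 8.
Step 3: next() consumes 9.
Step 4: next() returns 11.
Therefore out = 11.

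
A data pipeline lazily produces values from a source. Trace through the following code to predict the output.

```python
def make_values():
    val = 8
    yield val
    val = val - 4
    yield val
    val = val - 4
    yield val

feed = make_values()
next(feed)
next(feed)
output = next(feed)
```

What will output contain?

Step 1: Trace through generator execution:
  Yield 1: val starts at 8, yield 8
  Yield 2: val = 8 - 4 = 4, yield 4
  Yield 3: val = 4 - 4 = 0, yield 0
Step 2: First next() gets 8, second next() gets the second value, third next() yields 0.
Therefore output = 0.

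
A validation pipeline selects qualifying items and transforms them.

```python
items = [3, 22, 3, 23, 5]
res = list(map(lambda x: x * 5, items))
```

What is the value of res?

Step 1: Apply lambda x: x * 5 to each element:
  3 -> 15
  22 -> 110
  3 -> 15
  23 -> 115
  5 -> 25
Therefore res = [15, 110, 15, 115, 25].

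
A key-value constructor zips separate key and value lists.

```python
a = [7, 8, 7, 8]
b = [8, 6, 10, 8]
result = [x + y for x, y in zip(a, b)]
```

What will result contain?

Step 1: Add corresponding elements:
  7 + 8 = 15
  8 + 6 = 14
  7 + 10 = 17
  8 + 8 = 16
Therefore result = [15, 14, 17, 16].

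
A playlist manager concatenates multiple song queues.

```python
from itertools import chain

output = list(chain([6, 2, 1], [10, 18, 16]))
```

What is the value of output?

Step 1: chain() concatenates iterables: [6, 2, 1] + [10, 18, 16].
Therefore output = [6, 2, 1, 10, 18, 16].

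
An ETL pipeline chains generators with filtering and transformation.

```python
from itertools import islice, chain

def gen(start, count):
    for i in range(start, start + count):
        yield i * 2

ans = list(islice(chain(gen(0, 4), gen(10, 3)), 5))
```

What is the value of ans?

Step 1: gen(0, 4) yields [0, 2, 4, 6].
Step 2: gen(10, 3) yields [20, 22, 24].
Step 3: chain concatenates: [0, 2, 4, 6, 20, 22, 24].
Step 4: islice takes first 5: [0, 2, 4, 6, 20].
Therefore ans = [0, 2, 4, 6, 20].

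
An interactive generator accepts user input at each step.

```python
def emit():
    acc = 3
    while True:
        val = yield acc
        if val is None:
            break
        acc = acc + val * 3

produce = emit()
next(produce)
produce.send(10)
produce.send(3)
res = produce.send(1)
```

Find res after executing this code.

Step 1: next() -> yield acc=3.
Step 2: send(10) -> val=10, acc = 3 + 10*3 = 33, yield 33.
Step 3: send(3) -> val=3, acc = 33 + 3*3 = 42, yield 42.
Step 4: send(1) -> val=1, acc = 42 + 1*3 = 45, yield 45.
Therefore res = 45.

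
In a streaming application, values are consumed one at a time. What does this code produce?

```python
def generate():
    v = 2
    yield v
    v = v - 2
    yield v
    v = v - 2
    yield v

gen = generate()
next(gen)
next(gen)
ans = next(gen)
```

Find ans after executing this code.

Step 1: Trace through generator execution:
  Yield 1: v starts at 2, yield 2
  Yield 2: v = 2 - 2 = 0, yield 0
  Yield 3: v = 0 - 2 = -2, yield -2
Step 2: First next() gets 2, second next() gets the second value, third next() yields -2.
Therefore ans = -2.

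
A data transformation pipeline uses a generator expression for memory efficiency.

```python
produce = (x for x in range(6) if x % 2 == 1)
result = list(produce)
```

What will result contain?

Step 1: Filter range(6) keeping only odd values:
  x=0: even, excluded
  x=1: odd, included
  x=2: even, excluded
  x=3: odd, included
  x=4: even, excluded
  x=5: odd, included
Therefore result = [1, 3, 5].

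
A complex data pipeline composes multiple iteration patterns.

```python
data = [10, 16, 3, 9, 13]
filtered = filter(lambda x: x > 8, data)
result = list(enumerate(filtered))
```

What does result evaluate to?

Step 1: Filter [10, 16, 3, 9, 13] for > 8: [10, 16, 9, 13].
Step 2: enumerate re-indexes from 0: [(0, 10), (1, 16), (2, 9), (3, 13)].
Therefore result = [(0, 10), (1, 16), (2, 9), (3, 13)].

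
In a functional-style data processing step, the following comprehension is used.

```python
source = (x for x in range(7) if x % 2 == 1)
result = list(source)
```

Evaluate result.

Step 1: Filter range(7) keeping only odd values:
  x=0: even, excluded
  x=1: odd, included
  x=2: even, excluded
  x=3: odd, included
  x=4: even, excluded
  x=5: odd, included
  x=6: even, excluded
Therefore result = [1, 3, 5].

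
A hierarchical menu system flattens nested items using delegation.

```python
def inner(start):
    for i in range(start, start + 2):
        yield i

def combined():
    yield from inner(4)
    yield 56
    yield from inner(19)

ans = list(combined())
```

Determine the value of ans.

Step 1: combined() delegates to inner(4):
  yield 4
  yield 5
Step 2: yield 56
Step 3: Delegates to inner(19):
  yield 19
  yield 20
Therefore ans = [4, 5, 56, 19, 20].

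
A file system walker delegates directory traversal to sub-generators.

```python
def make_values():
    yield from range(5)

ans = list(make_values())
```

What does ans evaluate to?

Step 1: yield from delegates to the iterable, yielding each element.
Step 2: Collected values: [0, 1, 2, 3, 4].
Therefore ans = [0, 1, 2, 3, 4].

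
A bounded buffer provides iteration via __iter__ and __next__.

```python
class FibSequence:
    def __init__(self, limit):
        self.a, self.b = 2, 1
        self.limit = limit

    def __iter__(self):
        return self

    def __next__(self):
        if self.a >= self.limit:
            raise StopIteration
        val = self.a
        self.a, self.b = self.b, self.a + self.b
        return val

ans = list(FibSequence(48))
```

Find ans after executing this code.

Step 1: Fibonacci-like sequence (a=2, b=1) until >= 48:
  Yield 2, then a,b = 1,3
  Yield 1, then a,b = 3,4
  Yield 3, then a,b = 4,7
  Yield 4, then a,b = 7,11
  Yield 7, then a,b = 11,18
  Yield 11, then a,b = 18,29
  Yield 18, then a,b = 29,47
  Yield 29, then a,b = 47,76
  Yield 47, then a,b = 76,123
Step 2: 76 >= 48, stop.
Therefore ans = [2, 1, 3, 4, 7, 11, 18, 29, 47].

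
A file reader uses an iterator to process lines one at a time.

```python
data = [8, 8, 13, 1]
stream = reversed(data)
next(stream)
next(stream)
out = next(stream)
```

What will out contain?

Step 1: reversed([8, 8, 13, 1]) gives iterator: [1, 13, 8, 8].
Step 2: First next() = 1, second next() = 13.
Step 3: Third next() = 8.
Therefore out = 8.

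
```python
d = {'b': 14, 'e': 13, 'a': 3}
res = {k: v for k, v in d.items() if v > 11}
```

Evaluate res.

Step 1: Filter items where value > 11:
  'b': 14 > 11: kept
  'e': 13 > 11: kept
  'a': 3 <= 11: removed
Therefore res = {'b': 14, 'e': 13}.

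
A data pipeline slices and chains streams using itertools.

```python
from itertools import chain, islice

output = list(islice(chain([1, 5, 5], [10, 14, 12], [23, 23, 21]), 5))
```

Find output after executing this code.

Step 1: chain([1, 5, 5], [10, 14, 12], [23, 23, 21]) = [1, 5, 5, 10, 14, 12, 23, 23, 21].
Step 2: islice takes first 5 elements: [1, 5, 5, 10, 14].
Therefore output = [1, 5, 5, 10, 14].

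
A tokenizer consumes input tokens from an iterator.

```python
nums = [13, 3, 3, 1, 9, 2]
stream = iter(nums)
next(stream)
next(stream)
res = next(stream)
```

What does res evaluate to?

Step 1: Create iterator over [13, 3, 3, 1, 9, 2].
Step 2: next() consumes 13.
Step 3: next() consumes 3.
Step 4: next() returns 3.
Therefore res = 3.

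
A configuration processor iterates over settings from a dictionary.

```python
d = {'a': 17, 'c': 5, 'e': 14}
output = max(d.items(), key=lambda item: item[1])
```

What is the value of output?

Step 1: Find item with maximum value:
  ('a', 17)
  ('c', 5)
  ('e', 14)
Step 2: Maximum value is 17 at key 'a'.
Therefore output = ('a', 17).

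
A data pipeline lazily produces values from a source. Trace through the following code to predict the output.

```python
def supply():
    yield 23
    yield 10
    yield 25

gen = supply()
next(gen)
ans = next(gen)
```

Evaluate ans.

Step 1: supply() creates a generator.
Step 2: next(gen) yields 23 (consumed and discarded).
Step 3: next(gen) yields 10, assigned to ans.
Therefore ans = 10.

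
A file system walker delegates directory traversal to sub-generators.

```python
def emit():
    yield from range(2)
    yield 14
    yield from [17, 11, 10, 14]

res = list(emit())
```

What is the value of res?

Step 1: Trace yields in order:
  yield 0
  yield 1
  yield 14
  yield 17
  yield 11
  yield 10
  yield 14
Therefore res = [0, 1, 14, 17, 11, 10, 14].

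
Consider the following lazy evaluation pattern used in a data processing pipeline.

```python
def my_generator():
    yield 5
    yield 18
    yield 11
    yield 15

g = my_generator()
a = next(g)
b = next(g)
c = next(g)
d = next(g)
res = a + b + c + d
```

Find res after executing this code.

Step 1: Create generator and consume all values:
  a = next(g) = 5
  b = next(g) = 18
  c = next(g) = 11
  d = next(g) = 15
Step 2: res = 5 + 18 + 11 + 15 = 49.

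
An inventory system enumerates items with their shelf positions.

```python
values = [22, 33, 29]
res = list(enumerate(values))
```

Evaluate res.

Step 1: enumerate pairs each element with its index:
  (0, 22)
  (1, 33)
  (2, 29)
Therefore res = [(0, 22), (1, 33), (2, 29)].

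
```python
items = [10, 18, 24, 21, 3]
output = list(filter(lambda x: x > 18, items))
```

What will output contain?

Step 1: Filter elements > 18:
  10: removed
  18: removed
  24: kept
  21: kept
  3: removed
Therefore output = [24, 21].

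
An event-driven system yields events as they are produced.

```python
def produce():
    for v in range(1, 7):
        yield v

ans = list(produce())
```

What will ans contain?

Step 1: The generator yields each value from range(1, 7).
Step 2: list() consumes all yields: [1, 2, 3, 4, 5, 6].
Therefore ans = [1, 2, 3, 4, 5, 6].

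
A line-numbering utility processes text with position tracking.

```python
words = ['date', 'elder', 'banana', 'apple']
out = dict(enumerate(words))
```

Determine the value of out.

Step 1: enumerate pairs indices with words:
  0 -> 'date'
  1 -> 'elder'
  2 -> 'banana'
  3 -> 'apple'
Therefore out = {0: 'date', 1: 'elder', 2: 'banana', 3: 'apple'}.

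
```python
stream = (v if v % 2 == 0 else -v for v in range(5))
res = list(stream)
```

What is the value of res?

Step 1: For each v in range(5), yield v if even, else -v:
  v=0: even, yield 0
  v=1: odd, yield -1
  v=2: even, yield 2
  v=3: odd, yield -3
  v=4: even, yield 4
Therefore res = [0, -1, 2, -3, 4].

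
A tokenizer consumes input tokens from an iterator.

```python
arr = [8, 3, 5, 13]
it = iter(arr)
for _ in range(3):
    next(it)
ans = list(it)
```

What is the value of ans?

Step 1: Create iterator over [8, 3, 5, 13].
Step 2: Advance 3 positions (consuming [8, 3, 5]).
Step 3: list() collects remaining elements: [13].
Therefore ans = [13].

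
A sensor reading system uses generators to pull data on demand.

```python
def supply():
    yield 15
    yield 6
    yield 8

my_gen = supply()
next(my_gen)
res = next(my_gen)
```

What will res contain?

Step 1: supply() creates a generator.
Step 2: next(my_gen) yields 15 (consumed and discarded).
Step 3: next(my_gen) yields 6, assigned to res.
Therefore res = 6.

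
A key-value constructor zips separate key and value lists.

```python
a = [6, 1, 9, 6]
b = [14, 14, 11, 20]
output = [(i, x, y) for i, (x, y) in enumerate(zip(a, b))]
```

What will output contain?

Step 1: enumerate(zip(a, b)) gives index with paired elements:
  i=0: (6, 14)
  i=1: (1, 14)
  i=2: (9, 11)
  i=3: (6, 20)
Therefore output = [(0, 6, 14), (1, 1, 14), (2, 9, 11), (3, 6, 20)].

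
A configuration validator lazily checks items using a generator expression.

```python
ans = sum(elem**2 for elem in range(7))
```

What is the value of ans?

Step 1: Compute elem**2 for each elem in range(7):
  elem=0: 0**2 = 0
  elem=1: 1**2 = 1
  elem=2: 2**2 = 4
  elem=3: 3**2 = 9
  elem=4: 4**2 = 16
  elem=5: 5**2 = 25
  elem=6: 6**2 = 36
Step 2: sum = 0 + 1 + 4 + 9 + 16 + 25 + 36 = 91.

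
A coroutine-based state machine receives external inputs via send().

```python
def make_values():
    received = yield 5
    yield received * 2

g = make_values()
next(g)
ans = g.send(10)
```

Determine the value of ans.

Step 1: next(g) advances to first yield, producing 5.
Step 2: send(10) resumes, received = 10.
Step 3: yield received * 2 = 10 * 2 = 20.
Therefore ans = 20.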